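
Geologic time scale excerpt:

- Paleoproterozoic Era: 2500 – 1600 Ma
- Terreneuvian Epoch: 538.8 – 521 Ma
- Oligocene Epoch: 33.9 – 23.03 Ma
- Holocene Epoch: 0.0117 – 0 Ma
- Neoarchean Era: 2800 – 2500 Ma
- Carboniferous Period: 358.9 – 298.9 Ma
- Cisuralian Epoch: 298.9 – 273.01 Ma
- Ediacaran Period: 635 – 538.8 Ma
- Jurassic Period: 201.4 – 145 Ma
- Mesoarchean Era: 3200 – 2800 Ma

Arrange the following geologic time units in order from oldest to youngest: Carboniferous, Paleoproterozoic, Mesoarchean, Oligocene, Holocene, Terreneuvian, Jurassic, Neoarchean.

Mesoarchean → Neoarchean → Paleoproterozoic → Terreneuvian → Carboniferous → Jurassic → Oligocene → Holocene

The oldest of these is Mesoarchean (starts 3200 Ma) and the youngest is Holocene (ends 0 Ma).
In between, by decreasing start age: Neoarchean (2800), Paleoproterozoic (2500), Terreneuvian (538.8), Carboniferous (358.9), Jurassic (201.4), Oligocene (33.9).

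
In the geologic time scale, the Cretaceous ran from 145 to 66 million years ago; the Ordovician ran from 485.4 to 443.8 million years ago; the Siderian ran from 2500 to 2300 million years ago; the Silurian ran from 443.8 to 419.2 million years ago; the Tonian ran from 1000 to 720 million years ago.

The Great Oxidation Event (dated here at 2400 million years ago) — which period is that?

Siderian

2400 Ma lies between 2500 and 2300 Ma, so it falls in the Siderian.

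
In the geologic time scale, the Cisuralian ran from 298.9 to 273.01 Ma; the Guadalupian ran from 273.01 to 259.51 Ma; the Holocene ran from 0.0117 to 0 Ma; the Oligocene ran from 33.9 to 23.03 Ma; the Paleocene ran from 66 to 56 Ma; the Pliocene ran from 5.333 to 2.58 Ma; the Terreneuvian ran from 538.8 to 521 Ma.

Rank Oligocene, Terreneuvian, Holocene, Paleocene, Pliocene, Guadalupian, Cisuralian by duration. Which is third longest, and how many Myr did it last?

Start − end for each: Oligocene 33.9 − 23.03 = 10.87; Terreneuvian 538.8 − 521 = 17.8; Holocene 0.0117 − 0 = 0.0117; Paleocene 66 − 56 = 10; Pliocene 5.333 − 2.58 = 2.753; Guadalupian 273.01 − 259.51 = 13.5; Cisuralian 298.9 − 273.01 = 25.89.
Ranking these from longest: Cisuralian > Terreneuvian > Guadalupian > Oligocene > Paleocene > Pliocene > Holocene.
Position 3 in that ranking is Guadalupian, which lasted 13.5 Myr.

Guadalupian, 13.5 million years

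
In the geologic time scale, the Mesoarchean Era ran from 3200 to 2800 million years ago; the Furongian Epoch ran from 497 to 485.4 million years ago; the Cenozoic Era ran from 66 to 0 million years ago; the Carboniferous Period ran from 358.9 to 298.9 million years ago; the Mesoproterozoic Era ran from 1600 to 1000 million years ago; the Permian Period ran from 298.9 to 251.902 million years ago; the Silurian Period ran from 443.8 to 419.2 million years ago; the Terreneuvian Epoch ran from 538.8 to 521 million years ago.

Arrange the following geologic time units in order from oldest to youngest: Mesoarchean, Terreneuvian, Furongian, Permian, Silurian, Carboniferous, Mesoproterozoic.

Mesoarchean, Mesoproterozoic, Terreneuvian, Furongian, Silurian, Carboniferous, Permian

Sorting by start age (descending Ma, since larger Ma = older): Mesoarchean start 3200, Mesoproterozoic start 1600, Terreneuvian start 538.8, Furongian start 497, Silurian start 443.8, Carboniferous start 358.9, Permian start 298.9.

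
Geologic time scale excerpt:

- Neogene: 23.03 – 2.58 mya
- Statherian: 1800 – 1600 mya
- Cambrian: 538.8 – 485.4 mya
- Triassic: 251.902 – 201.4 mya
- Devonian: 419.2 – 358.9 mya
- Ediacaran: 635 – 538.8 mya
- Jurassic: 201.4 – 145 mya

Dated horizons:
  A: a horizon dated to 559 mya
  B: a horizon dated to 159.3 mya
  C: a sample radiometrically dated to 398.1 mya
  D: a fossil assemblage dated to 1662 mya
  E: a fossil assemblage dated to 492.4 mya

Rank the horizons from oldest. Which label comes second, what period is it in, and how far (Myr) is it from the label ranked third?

Larger Ma means older, so oldest first: D 1662 > A 559 > E 492.4 > C 398.1 > B 159.3.
Counting 2 along gives A (559 Ma); the excerpt puts that inside the Ediacaran, 635–538.8 Ma.
Next in line is E (492.4 Ma), and 559 − 492.4 = 66.6 Myr.

A, in the Ediacaran; 66.6 million years to E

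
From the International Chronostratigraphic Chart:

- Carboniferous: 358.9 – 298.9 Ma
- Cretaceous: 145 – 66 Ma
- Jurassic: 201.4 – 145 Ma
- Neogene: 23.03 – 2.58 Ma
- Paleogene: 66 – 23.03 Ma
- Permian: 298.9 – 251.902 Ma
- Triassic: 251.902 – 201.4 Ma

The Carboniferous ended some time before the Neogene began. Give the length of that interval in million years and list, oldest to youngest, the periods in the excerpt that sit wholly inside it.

End of Carboniferous = 298.9 Ma; start of Neogene = 23.03 Ma.
Gap = 298.9 − 23.03 = 275.87 Myr.
Periods wholly inside 298.9–23.03 Ma: Permian (298.9–251.902), Triassic (251.902–201.4), Jurassic (201.4–145), Cretaceous (145–66), Paleogene (66–23.03).

275.87 million years; Permian, Triassic, Jurassic, Cretaceous, Paleogene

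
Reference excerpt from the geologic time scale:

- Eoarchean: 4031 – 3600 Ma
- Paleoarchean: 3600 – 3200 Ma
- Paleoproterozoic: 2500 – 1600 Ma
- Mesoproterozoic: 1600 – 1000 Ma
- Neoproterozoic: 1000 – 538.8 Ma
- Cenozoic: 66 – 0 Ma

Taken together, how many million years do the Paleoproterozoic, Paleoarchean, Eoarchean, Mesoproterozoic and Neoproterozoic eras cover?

Duration is start − end for each: (2500 − 1600) + (3600 − 3200) + (4031 − 3600) + (1600 − 1000) + (1000 − 538.8).
That is 900 + 400 + 431 + 600 + 461.2, which totals 2792.2 million years.

2792.2 million years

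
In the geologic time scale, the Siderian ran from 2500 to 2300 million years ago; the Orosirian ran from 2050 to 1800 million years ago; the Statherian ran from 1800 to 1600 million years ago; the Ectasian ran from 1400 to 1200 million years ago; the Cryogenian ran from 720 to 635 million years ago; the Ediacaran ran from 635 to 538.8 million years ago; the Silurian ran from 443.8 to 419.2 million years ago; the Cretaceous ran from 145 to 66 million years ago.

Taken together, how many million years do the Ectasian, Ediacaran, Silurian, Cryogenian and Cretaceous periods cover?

484.8 million years

Duration is start − end for each: (1400 − 1200) + (635 − 538.8) + (443.8 − 419.2) + (720 − 635) + (145 − 66).
That is 200 + 96.2 + 24.6 + 85 + 79, which totals 484.8 million years.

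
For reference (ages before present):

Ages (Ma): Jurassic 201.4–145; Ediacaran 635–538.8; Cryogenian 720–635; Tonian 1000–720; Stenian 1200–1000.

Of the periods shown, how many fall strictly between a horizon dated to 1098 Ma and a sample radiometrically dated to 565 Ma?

The older date is 1098 Ma and the younger is 565 Ma.
Periods with start < 1098 and end > 565 Ma: Tonian (1000–720), Cryogenian (720–635).
That is 2 complete periods.

2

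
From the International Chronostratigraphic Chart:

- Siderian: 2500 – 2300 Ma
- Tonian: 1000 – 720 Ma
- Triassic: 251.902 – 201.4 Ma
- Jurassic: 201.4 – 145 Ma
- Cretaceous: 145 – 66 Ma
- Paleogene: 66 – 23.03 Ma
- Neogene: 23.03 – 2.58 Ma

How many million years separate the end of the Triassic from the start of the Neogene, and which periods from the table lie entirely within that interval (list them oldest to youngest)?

The Triassic closes at 201.4 Ma and the Neogene opens at 23.03 Ma, so the interval is 201.4 − 23.03 = 178.37 Myr.
A period fits inside if it starts at or after 201.4 Ma and ends at or before 23.03 Ma; oldest first that gives Jurassic, Cretaceous, Paleogene.

178.37 million years; Jurassic, Cretaceous, Paleogene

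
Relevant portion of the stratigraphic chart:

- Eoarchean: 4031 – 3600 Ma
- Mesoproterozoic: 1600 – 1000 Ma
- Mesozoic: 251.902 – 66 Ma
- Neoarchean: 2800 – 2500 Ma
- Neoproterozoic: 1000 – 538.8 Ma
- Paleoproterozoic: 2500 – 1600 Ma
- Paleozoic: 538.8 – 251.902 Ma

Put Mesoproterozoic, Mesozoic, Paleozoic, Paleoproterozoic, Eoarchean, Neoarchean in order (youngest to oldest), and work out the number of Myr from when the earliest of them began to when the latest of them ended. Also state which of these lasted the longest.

Mesozoic → Paleozoic → Mesoproterozoic → Paleoproterozoic → Neoarchean → Eoarchean; total span 3965 Myr; longest is Paleoproterozoic

From the excerpt: Mesoproterozoic 1600–1000; Mesozoic 251.902–66; Paleozoic 538.8–251.902; Paleoproterozoic 2500–1600; Eoarchean 4031–3600; Neoarchean 2800–2500 (Ma).
Larger Ma is earlier, so the oldest is Eoarchean and the youngest is Mesozoic; youngest to oldest: Mesozoic, Paleozoic, Mesoproterozoic, Paleoproterozoic, Neoarchean, Eoarchean.
Oldest start 4031 minus youngest end 66 gives 3965 Myr overall.
Individual lengths (start − end): Mesozoic 185.902; Paleoproterozoic 900; Mesoproterozoic 600; Paleozoic 286.898; Neoarchean 300; Eoarchean 431. The largest is Paleoproterozoic at 900 Myr.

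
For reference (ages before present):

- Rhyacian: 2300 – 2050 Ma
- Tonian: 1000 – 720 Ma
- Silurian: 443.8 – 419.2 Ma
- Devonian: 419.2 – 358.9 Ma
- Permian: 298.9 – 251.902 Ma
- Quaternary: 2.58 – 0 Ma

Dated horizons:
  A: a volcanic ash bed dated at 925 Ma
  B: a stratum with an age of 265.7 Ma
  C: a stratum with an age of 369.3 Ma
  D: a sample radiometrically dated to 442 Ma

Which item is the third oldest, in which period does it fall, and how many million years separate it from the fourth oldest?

C, in the Devonian; 103.6 million years to B

Larger Ma means older, so oldest first: A 925 > D 442 > C 369.3 > B 265.7.
Counting 3 along gives C (369.3 Ma); the excerpt puts that inside the Devonian, 419.2–358.9 Ma.
Next in line is B (265.7 Ma), and 369.3 − 265.7 = 103.6 Myr.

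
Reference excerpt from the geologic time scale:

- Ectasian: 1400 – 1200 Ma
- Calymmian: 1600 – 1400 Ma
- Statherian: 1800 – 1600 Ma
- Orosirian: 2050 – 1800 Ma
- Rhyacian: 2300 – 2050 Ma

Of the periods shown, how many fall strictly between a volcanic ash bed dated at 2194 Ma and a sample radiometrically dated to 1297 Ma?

3

The older date is 2194 Ma and the younger is 1297 Ma.
Periods with start < 2194 and end > 1297 Ma: Orosirian (2050–1800), Statherian (1800–1600), Calymmian (1600–1400).
That is 3 complete periods.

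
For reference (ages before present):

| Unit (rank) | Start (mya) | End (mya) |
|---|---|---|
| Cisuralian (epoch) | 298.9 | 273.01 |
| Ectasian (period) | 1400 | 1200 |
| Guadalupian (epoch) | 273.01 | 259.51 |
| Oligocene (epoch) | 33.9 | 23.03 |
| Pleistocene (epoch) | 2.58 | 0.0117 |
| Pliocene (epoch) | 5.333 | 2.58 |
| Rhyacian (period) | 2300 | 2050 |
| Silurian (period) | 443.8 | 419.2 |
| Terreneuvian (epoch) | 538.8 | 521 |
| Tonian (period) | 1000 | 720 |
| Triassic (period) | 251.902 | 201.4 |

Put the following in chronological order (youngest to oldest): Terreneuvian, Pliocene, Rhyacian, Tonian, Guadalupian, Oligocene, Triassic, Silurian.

Pliocene → Oligocene → Triassic → Guadalupian → Silurian → Terreneuvian → Tonian → Rhyacian

Sorting by start age (ascending Ma, since larger Ma = older): Pliocene start 5.333, Oligocene start 33.9, Triassic start 251.902, Guadalupian start 273.01, Silurian start 443.8, Terreneuvian start 538.8, Tonian start 1000, Rhyacian start 2300.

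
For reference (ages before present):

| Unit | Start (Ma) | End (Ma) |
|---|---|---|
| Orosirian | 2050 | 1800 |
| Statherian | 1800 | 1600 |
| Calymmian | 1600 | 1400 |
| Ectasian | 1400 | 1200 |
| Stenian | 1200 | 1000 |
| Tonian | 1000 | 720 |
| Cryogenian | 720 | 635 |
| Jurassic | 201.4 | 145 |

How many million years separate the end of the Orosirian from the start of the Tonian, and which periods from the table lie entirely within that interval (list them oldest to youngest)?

800 million years; Statherian, Calymmian, Ectasian, Stenian

End of Orosirian = 1800 Ma; start of Tonian = 1000 Ma.
Gap = 1800 − 1000 = 800 Myr.
Periods wholly inside 1800–1000 Ma: Statherian (1800–1600), Calymmian (1600–1400), Ectasian (1400–1200), Stenian (1200–1000).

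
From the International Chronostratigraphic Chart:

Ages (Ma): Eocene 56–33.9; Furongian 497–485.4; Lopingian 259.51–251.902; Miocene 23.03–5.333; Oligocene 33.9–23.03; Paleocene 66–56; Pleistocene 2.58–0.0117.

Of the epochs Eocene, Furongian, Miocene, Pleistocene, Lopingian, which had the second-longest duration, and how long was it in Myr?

Miocene, 17.697 million years

Start − end for each: Eocene 56 − 33.9 = 22.1; Furongian 497 − 485.4 = 11.6; Miocene 23.03 − 5.333 = 17.697; Pleistocene 2.58 − 0.0117 = 2.5683; Lopingian 259.51 − 251.902 = 7.608.
Ranking these from longest: Eocene > Miocene > Furongian > Lopingian > Pleistocene.
Position 2 in that ranking is Miocene, which lasted 17.697 Myr.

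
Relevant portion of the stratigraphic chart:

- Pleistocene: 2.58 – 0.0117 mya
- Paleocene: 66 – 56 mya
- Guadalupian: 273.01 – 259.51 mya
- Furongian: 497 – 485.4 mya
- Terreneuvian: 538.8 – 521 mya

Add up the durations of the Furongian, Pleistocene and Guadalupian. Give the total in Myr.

27.6683 million years

Each duration: Furongian = 11.6; Pleistocene = 2.5683; Guadalupian = 13.5.
Sum: 11.6 + 2.5683 + 13.5 = 27.6683 Myr.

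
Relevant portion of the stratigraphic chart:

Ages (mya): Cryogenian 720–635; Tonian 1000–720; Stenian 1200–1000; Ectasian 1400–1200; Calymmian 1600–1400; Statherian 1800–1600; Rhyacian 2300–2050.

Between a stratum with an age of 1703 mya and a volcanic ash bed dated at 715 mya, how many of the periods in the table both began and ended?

The older date is 1703 Ma and the younger is 715 Ma.
Periods with start < 1703 and end > 715 Ma: Calymmian (1600–1400), Ectasian (1400–1200), Stenian (1200–1000), Tonian (1000–720).
That is 4 complete periods.

4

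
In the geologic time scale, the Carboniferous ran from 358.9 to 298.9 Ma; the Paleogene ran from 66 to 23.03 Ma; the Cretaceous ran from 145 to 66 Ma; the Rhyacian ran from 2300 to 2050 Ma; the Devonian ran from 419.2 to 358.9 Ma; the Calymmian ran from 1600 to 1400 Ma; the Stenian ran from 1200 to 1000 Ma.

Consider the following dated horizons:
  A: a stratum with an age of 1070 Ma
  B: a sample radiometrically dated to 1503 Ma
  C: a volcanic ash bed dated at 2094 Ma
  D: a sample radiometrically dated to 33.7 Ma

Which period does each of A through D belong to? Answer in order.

A: 1070 Ma lies in 1200–1000 Ma, so Stenian.
B: 1503 Ma lies in 1600–1400 Ma, so Calymmian.
C: 2094 Ma lies in 2300–2050 Ma, so Rhyacian.
D: 33.7 Ma lies in 66–23.03 Ma, so Paleogene.

A — Stenian; B — Calymmian; C — Rhyacian; D — Paleogene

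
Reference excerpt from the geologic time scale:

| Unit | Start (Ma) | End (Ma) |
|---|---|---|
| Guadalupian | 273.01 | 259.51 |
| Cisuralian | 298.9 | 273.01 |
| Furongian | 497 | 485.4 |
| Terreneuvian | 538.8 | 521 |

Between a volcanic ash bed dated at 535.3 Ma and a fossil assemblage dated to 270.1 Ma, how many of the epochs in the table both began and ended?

2

535.3 Ma sits inside the Terreneuvian (538.8–521) and 270.1 Ma inside the Guadalupian (273.01–259.51); neither of those is wholly between the two dates.
The listed epochs lying completely between them are Furongian, Cisuralian — 2 in all.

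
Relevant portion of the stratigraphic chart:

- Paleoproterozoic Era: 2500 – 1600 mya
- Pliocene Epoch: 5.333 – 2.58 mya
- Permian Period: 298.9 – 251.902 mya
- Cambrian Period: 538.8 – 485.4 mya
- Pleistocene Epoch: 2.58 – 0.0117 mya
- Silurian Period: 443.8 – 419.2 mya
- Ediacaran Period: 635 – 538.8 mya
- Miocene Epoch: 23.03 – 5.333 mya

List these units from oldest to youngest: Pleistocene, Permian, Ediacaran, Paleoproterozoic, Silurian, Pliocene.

Sorting by start age (descending Ma, since larger Ma = older): Paleoproterozoic began 2500, Ediacaran began 635, Silurian began 443.8, Permian began 298.9, Pliocene began 5.333, Pleistocene began 2.58.

Paleoproterozoic, Ediacaran, Silurian, Permian, Pliocene, Pleistocene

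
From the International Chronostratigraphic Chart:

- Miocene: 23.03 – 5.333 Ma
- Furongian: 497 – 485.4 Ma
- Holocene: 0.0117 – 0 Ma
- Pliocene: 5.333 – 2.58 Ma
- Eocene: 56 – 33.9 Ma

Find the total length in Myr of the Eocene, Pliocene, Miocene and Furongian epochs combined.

Each duration: Eocene = 22.1; Pliocene = 2.753; Miocene = 17.697; Furongian = 11.6.
Sum: 22.1 + 2.753 + 17.697 + 11.6 = 54.15 Myr.

54.15 million years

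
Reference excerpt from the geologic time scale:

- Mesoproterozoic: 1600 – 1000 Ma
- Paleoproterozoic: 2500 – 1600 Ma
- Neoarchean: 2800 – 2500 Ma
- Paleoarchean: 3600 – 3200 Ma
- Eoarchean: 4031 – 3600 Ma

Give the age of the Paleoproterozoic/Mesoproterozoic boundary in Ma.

The Paleoproterozoic ends and the Mesoproterozoic begins at 1600 Ma.

1600 Ma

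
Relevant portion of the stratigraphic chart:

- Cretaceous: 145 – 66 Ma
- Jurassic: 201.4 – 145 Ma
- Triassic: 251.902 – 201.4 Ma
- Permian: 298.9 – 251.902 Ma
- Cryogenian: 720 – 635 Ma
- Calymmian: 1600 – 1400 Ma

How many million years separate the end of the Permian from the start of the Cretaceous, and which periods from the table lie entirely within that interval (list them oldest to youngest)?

106.902 million years; Triassic, Jurassic

End of Permian = 251.902 Ma; start of Cretaceous = 145 Ma.
Gap = 251.902 − 145 = 106.902 Myr.
Periods wholly inside 251.902–145 Ma: Triassic (251.902–201.4), Jurassic (201.4–145).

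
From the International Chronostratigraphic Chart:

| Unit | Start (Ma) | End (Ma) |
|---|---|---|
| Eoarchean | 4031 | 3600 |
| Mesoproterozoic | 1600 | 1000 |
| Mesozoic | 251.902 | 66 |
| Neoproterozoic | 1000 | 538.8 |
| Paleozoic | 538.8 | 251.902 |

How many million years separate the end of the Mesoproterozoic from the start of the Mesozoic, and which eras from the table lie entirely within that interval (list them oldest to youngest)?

The Mesoproterozoic closes at 1000 Ma and the Mesozoic opens at 251.902 Ma, so the interval is 1000 − 251.902 = 748.098 Myr.
An era fits inside if it starts at or after 1000 Ma and ends at or before 251.902 Ma; oldest first that gives Neoproterozoic, Paleozoic.

748.098 million years; Neoproterozoic, Paleozoic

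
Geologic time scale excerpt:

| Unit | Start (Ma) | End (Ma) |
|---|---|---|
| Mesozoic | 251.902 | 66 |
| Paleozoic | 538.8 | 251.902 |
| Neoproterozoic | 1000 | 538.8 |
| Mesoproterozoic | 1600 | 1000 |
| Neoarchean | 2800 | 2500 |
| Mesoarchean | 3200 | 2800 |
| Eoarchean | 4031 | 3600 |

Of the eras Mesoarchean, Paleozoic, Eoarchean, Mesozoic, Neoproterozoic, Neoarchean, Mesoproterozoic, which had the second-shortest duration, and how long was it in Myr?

Start − end for each: Mesoarchean 3200 − 2800 = 400; Paleozoic 538.8 − 251.902 = 286.898; Eoarchean 4031 − 3600 = 431; Mesozoic 251.902 − 66 = 185.902; Neoproterozoic 1000 − 538.8 = 461.2; Neoarchean 2800 − 2500 = 300; Mesoproterozoic 1600 − 1000 = 600.
Ranking these from shortest: Mesozoic < Paleozoic < Neoarchean < Mesoarchean < Eoarchean < Neoproterozoic < Mesoproterozoic.
Position 2 in that ranking is Paleozoic, which lasted 286.898 Myr.

Paleozoic, 286.898 million years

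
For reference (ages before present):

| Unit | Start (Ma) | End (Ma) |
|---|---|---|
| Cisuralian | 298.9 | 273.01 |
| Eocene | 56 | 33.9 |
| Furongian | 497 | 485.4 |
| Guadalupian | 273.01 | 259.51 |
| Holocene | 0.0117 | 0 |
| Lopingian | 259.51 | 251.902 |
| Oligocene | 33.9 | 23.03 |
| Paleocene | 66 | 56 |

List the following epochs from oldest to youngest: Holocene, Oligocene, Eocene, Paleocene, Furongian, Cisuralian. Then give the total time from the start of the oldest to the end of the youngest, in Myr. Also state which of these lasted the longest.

Furongian, Cisuralian, Paleocene, Eocene, Oligocene, Holocene; total span 497 Myr; longest is Cisuralian

Start ages (Ma): Furongian 497, Cisuralian 298.9, Paleocene 66, Eocene 56, Oligocene 33.9, Holocene 0.0117.
Ordered oldest to youngest: Furongian, Cisuralian, Paleocene, Eocene, Oligocene, Holocene.
Span = 497 − 0 = 497 Myr.
Durations: Holocene 0.0117, Eocene 22.1, Paleocene 10, Cisuralian 25.89, Oligocene 10.87, Furongian 11.6 → longest is Cisuralian (25.89 Myr).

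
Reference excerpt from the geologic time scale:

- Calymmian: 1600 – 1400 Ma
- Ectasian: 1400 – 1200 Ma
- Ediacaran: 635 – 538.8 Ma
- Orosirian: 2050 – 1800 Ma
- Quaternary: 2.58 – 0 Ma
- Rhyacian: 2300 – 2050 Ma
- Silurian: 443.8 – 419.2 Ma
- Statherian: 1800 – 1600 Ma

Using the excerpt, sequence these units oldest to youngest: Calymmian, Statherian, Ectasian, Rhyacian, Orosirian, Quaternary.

Rhyacian, Orosirian, Statherian, Calymmian, Ectasian, Quaternary

Sorting by start age (descending Ma, since larger Ma = older): Rhyacian began 2300, Orosirian began 2050, Statherian began 1800, Calymmian began 1600, Ectasian began 1400, Quaternary began 2.58.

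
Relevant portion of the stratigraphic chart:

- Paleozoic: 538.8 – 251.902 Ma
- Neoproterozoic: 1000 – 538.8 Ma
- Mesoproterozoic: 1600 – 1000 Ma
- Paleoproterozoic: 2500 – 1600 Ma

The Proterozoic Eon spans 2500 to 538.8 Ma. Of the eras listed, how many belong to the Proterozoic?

3

Eras inside 2500–538.8 Ma: Paleoproterozoic, Mesoproterozoic, Neoproterozoic — 3 in total.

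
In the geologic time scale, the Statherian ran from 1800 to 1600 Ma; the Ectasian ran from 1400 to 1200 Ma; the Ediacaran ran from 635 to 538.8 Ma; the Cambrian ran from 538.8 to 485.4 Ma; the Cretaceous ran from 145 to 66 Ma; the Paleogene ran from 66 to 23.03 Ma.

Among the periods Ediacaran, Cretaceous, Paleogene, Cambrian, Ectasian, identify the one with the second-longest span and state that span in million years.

Start − end for each: Ediacaran 635 − 538.8 = 96.2; Cretaceous 145 − 66 = 79; Paleogene 66 − 23.03 = 42.97; Cambrian 538.8 − 485.4 = 53.4; Ectasian 1400 − 1200 = 200.
Ranking these from longest: Ectasian > Ediacaran > Cretaceous > Cambrian > Paleogene.
Position 2 in that ranking is Ediacaran, which lasted 96.2 Myr.

Ediacaran, 96.2 million years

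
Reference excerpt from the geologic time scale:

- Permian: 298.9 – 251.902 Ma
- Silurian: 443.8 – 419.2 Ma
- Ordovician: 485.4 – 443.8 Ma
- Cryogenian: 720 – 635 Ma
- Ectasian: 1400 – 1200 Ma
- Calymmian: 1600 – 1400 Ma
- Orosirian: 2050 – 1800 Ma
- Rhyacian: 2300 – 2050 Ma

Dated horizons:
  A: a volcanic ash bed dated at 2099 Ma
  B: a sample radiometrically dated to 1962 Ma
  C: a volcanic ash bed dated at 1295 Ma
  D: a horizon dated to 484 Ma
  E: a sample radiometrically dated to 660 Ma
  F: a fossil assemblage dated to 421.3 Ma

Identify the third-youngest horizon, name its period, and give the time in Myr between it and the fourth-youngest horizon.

E, in the Cryogenian; 635 million years to C

Sorted youngest-first by Ma: F (421.3), D (484), E (660), C (1295), B (1962), A (2099).
The third youngest is E at 660 Ma, which lies in 720–635 Ma: the Cryogenian.
The fourth youngest is C at 1295 Ma; separation = |660 − 1295| = 635 Myr.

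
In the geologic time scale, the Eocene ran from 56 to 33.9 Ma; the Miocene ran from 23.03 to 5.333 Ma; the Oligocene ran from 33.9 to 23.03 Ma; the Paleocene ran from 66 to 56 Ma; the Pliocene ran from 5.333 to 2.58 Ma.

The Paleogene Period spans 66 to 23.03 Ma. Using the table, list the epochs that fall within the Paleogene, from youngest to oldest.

Epochs with both bounds inside 66–23.03 Ma: Oligocene (33.9–23.03), Eocene (56–33.9), Paleocene (66–56).

Oligocene, Eocene, Paleocene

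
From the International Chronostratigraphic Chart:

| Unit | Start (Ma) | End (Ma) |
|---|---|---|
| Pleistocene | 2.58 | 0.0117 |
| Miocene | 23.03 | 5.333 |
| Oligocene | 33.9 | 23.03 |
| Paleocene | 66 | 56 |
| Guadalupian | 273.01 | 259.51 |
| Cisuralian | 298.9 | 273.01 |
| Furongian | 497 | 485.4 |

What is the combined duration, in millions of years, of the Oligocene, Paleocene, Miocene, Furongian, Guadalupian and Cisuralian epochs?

89.557 million years

Each duration: Oligocene = 10.87; Paleocene = 10; Miocene = 17.697; Furongian = 11.6; Guadalupian = 13.5; Cisuralian = 25.89.
Sum: 10.87 + 10 + 17.697 + 11.6 + 13.5 + 25.89 = 89.557 Myr.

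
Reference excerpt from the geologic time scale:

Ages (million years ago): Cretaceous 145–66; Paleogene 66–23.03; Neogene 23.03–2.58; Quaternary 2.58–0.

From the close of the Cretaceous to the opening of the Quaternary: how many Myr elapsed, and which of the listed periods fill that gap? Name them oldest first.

63.42 million years; Paleogene, Neogene

The Cretaceous closes at 66 Ma and the Quaternary opens at 2.58 Ma, so the interval is 66 − 2.58 = 63.42 Myr.
A period fits inside if it starts at or after 66 Ma and ends at or before 2.58 Ma; oldest first that gives Paleogene, Neogene.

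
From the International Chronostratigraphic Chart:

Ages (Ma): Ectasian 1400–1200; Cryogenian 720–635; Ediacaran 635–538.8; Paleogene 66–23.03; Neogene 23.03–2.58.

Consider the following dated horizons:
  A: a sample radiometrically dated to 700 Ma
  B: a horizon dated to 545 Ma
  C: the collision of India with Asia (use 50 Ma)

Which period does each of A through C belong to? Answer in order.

A — Cryogenian; B — Ediacaran; C — Paleogene

A: 700 Ma lies in 720–635 Ma, so Cryogenian.
B: 545 Ma lies in 635–538.8 Ma, so Ediacaran.
C: 50 Ma lies in 66–23.03 Ma, so Paleogene.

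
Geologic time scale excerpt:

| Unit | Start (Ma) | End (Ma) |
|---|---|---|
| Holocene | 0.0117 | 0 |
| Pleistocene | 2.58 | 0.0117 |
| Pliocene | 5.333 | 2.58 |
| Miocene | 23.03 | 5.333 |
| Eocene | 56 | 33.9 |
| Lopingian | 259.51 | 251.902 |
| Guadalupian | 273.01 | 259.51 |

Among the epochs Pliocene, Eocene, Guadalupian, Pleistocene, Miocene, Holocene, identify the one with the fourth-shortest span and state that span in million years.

Start − end for each: Pliocene 5.333 − 2.58 = 2.753; Eocene 56 − 33.9 = 22.1; Guadalupian 273.01 − 259.51 = 13.5; Pleistocene 2.58 − 0.0117 = 2.5683; Miocene 23.03 − 5.333 = 17.697; Holocene 0.0117 − 0 = 0.0117.
Ranking these from shortest: Holocene < Pleistocene < Pliocene < Guadalupian < Miocene < Eocene.
Position 4 in that ranking is Guadalupian, which lasted 13.5 Myr.

Guadalupian, 13.5 million years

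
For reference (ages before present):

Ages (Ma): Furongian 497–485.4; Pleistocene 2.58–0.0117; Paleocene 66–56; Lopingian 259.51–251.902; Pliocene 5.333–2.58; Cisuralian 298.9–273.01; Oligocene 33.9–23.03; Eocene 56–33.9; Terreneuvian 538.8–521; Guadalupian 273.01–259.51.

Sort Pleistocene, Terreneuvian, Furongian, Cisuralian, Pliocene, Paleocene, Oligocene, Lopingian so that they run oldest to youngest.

Terreneuvian, then Furongian, then Cisuralian, then Lopingian, then Paleocene, then Oligocene, then Pliocene, then Pleistocene

Read off each span (Ma): Pleistocene 2.58–0.0117; Terreneuvian 538.8–521; Furongian 497–485.4; Cisuralian 298.9–273.01; Pliocene 5.333–2.58; Paleocene 66–56; Oligocene 33.9–23.03; Lopingian 259.51–251.902.
Larger Ma is older, so oldest→youngest is Terreneuvian, Furongian, Cisuralian, Lopingian, Paleocene, Oligocene, Pliocene, Pleistocene.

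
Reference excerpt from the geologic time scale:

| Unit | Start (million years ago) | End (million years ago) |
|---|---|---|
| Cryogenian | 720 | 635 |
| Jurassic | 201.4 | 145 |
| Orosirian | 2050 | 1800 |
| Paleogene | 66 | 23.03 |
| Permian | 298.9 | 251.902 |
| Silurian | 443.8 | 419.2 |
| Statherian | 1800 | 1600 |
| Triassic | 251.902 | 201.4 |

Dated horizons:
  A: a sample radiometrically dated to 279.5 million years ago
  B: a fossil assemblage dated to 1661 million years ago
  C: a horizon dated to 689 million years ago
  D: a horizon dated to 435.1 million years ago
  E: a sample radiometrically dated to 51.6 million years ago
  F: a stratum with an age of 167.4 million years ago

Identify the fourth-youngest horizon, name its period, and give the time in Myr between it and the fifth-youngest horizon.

D, in the Silurian; 253.9 million years to C

Smaller Ma means younger, so youngest first: E 51.6 < F 167.4 < A 279.5 < D 435.1 < C 689 < B 1661.
Counting 4 along gives D (435.1 Ma); the excerpt puts that inside the Silurian, 443.8–419.2 Ma.
Next in line is C (689 Ma), and 689 − 435.1 = 253.9 Myr.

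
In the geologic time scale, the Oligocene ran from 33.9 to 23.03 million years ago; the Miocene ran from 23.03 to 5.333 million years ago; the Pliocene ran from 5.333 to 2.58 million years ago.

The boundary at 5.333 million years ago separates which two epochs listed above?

Miocene and Pliocene

The Miocene ends at 5.333 million years ago and the Pliocene begins at 5.333 million years ago, so they share that boundary.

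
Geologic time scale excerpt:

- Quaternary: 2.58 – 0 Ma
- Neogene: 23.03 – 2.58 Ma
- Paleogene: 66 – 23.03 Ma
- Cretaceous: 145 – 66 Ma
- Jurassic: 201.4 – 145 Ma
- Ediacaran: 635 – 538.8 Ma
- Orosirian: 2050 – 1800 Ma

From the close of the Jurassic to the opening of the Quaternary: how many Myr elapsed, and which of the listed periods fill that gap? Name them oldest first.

The Jurassic closes at 145 Ma and the Quaternary opens at 2.58 Ma, so the interval is 145 − 2.58 = 142.42 Myr.
A period fits inside if it starts at or after 145 Ma and ends at or before 2.58 Ma; oldest first that gives Cretaceous, Paleogene, Neogene.

142.42 million years; Cretaceous, Paleogene, Neogene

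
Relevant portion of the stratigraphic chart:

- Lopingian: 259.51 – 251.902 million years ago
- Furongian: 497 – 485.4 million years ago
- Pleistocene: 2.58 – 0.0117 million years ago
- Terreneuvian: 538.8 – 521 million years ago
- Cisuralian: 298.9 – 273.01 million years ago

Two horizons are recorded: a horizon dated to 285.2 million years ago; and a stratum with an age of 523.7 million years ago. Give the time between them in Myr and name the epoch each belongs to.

Elapsed time: 523.7 − 285.2 = 238.5 Myr.
285.2 Ma lies within 298.9–273.01 Ma: Cisuralian.
523.7 Ma lies within 538.8–521 Ma: Terreneuvian.

238.5 million years apart; the first in the Cisuralian, the second in the Terreneuvian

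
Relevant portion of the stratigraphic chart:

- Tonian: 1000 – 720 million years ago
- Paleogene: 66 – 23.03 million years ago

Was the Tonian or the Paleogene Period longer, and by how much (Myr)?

Tonian, by 237.03 million years

Tonian: 1000 − 720 = 280 Myr.
Paleogene: 66 − 23.03 = 42.97 Myr.
Difference: 280 − 42.97 = 237.03 Myr, so the Tonian was longer.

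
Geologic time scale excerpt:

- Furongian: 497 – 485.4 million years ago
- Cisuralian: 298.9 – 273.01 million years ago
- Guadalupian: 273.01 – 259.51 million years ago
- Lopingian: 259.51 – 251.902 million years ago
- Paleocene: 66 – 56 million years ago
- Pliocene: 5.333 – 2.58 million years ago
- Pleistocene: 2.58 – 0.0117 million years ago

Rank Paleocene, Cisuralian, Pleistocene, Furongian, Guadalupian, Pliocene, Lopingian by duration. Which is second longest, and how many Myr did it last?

Guadalupian, 13.5 million years

Durations: Paleocene 10; Cisuralian 25.89; Pleistocene 2.5683; Furongian 11.6; Guadalupian 13.5; Pliocene 2.753; Lopingian 7.608 Myr.
Sorted longest-first: Cisuralian (25.89), Guadalupian (13.5), Furongian (11.6), Paleocene (10), Lopingian (7.608), Pliocene (2.753), Pleistocene (2.5683).
The second longest is Guadalupian at 13.5 Myr.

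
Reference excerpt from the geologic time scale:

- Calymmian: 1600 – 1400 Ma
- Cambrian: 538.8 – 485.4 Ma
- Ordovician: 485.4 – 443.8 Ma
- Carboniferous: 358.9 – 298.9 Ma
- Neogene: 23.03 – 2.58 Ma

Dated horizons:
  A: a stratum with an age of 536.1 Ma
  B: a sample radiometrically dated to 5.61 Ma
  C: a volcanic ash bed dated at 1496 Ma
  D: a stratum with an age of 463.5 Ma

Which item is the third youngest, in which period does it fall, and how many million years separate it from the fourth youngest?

Sorted youngest-first by Ma: B (5.61), D (463.5), A (536.1), C (1496).
The third youngest is A at 536.1 Ma, which lies in 538.8–485.4 Ma: the Cambrian.
The fourth youngest is C at 1496 Ma; separation = |536.1 − 1496| = 959.9 Myr.

A, in the Cambrian; 959.9 million years to C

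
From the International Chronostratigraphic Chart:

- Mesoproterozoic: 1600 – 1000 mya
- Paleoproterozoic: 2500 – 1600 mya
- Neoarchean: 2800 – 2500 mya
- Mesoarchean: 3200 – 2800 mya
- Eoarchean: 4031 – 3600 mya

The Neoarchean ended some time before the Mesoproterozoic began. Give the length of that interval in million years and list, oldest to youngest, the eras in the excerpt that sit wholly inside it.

900 million years; Paleoproterozoic

The Neoarchean closes at 2500 Ma and the Mesoproterozoic opens at 1600 Ma, so the interval is 2500 − 1600 = 900 Myr.
An era fits inside if it starts at or after 2500 Ma and ends at or before 1600 Ma; oldest first that gives Paleoproterozoic.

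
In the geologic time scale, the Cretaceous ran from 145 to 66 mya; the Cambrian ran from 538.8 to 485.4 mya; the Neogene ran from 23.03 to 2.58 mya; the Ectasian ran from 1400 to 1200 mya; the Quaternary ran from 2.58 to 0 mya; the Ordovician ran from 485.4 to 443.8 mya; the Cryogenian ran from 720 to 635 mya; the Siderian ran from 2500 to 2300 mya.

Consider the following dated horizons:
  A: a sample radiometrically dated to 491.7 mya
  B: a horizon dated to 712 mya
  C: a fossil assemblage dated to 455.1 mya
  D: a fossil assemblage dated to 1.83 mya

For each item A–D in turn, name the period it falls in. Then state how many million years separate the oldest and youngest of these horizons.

A — Cambrian; B — Cryogenian; C — Ordovician; D — Quaternary; span 710.17 million years

Match each age against the start–end ranges in the excerpt: A = 491.7 Ma → Cambrian (538.8–485.4); B = 712 Ma → Cryogenian (720–635); C = 455.1 Ma → Ordovician (485.4–443.8); D = 1.83 Ma → Quaternary (2.58–0).
The largest age is 712 Ma and the smallest is 1.83 Ma; their difference is 710.17 Myr.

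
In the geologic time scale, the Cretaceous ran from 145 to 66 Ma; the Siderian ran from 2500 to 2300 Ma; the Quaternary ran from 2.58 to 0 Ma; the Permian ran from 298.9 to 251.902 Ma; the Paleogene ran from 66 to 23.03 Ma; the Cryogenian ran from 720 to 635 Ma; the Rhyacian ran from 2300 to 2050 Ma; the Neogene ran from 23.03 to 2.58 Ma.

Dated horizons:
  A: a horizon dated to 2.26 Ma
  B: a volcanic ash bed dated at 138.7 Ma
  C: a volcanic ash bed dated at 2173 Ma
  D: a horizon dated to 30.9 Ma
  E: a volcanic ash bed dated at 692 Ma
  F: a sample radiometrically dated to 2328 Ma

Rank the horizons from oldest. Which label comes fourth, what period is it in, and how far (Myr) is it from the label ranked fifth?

Larger Ma means older, so oldest first: F 2328 > C 2173 > E 692 > B 138.7 > D 30.9 > A 2.26.
Counting 4 along gives B (138.7 Ma); the excerpt puts that inside the Cretaceous, 145–66 Ma.
Next in line is D (30.9 Ma), and 138.7 − 30.9 = 107.8 Myr.

B, in the Cretaceous; 107.8 million years to D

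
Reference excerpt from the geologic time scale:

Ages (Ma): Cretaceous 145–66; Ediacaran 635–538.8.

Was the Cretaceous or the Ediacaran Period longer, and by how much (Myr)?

Ediacaran, by 17.2 million years

Cretaceous: 145 − 66 = 79 Myr.
Ediacaran: 635 − 538.8 = 96.2 Myr.
Difference: 96.2 − 79 = 17.2 Myr, so the Ediacaran was longer.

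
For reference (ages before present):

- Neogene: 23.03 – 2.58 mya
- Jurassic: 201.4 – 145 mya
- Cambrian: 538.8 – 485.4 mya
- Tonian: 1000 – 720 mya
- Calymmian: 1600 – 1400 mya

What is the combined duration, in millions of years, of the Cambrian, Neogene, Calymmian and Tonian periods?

553.85 million years

Duration is start − end for each: (538.8 − 485.4) + (23.03 − 2.58) + (1600 − 1400) + (1000 − 720).
That is 53.4 + 20.45 + 200 + 280, which totals 553.85 million years.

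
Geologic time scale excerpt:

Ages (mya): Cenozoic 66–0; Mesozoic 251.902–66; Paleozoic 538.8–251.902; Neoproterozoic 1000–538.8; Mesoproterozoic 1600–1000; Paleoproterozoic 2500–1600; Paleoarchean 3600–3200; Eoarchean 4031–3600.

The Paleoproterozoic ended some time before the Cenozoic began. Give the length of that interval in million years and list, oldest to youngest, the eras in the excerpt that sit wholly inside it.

The Paleoproterozoic closes at 1600 Ma and the Cenozoic opens at 66 Ma, so the interval is 1600 − 66 = 1534 Myr.
An era fits inside if it starts at or after 1600 Ma and ends at or before 66 Ma; oldest first that gives Mesoproterozoic, Neoproterozoic, Paleozoic, Mesozoic.

1534 million years; Mesoproterozoic, Neoproterozoic, Paleozoic, Mesozoic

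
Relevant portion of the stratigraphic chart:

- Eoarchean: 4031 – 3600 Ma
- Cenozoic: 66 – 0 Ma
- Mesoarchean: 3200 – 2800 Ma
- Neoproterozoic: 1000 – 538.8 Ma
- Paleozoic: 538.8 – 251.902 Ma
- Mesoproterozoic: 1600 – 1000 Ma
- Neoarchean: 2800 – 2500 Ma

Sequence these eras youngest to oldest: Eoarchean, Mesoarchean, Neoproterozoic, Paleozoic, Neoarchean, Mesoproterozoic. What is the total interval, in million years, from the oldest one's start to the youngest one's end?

Paleozoic → Neoproterozoic → Mesoproterozoic → Neoarchean → Mesoarchean → Eoarchean; total span 3779.098 Myr

Start ages (Ma): Eoarchean 4031, Mesoarchean 3200, Neoarchean 2800, Mesoproterozoic 1600, Neoproterozoic 1000, Paleozoic 538.8.
Ordered youngest to oldest: Paleozoic, Neoproterozoic, Mesoproterozoic, Neoarchean, Mesoarchean, Eoarchean.
Span = 4031 − 251.902 = 3779.098 Myr.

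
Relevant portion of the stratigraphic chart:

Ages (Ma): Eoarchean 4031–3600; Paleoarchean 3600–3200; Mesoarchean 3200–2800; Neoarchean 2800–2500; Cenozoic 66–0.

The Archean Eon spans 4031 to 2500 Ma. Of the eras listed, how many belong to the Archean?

Eras inside 4031–2500 Ma: Eoarchean, Paleoarchean, Mesoarchean, Neoarchean — 4 in total.

4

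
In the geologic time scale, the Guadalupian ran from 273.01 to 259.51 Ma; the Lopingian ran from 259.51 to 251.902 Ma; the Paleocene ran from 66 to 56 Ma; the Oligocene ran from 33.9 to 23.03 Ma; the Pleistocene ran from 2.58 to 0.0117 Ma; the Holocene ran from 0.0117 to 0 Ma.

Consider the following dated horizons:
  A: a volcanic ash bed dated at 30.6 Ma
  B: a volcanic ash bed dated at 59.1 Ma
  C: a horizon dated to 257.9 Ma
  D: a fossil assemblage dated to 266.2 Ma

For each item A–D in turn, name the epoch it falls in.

A: 30.6 Ma lies in 33.9–23.03 Ma, so Oligocene.
B: 59.1 Ma lies in 66–56 Ma, so Paleocene.
C: 257.9 Ma lies in 259.51–251.902 Ma, so Lopingian.
D: 266.2 Ma lies in 273.01–259.51 Ma, so Guadalupian.

A — Oligocene; B — Paleocene; C — Lopingian; D — Guadalupian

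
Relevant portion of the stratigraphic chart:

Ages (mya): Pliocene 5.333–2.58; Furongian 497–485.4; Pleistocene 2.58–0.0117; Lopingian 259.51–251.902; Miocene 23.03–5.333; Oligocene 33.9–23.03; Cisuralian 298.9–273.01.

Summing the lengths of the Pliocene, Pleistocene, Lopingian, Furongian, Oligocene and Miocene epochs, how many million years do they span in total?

53.0963 million years

Duration is start − end for each: (5.333 − 2.58) + (2.58 − 0.0117) + (259.51 − 251.902) + (497 − 485.4) + (33.9 − 23.03) + (23.03 − 5.333).
That is 2.753 + 2.5683 + 7.608 + 11.6 + 10.87 + 17.697, which totals 53.0963 million years.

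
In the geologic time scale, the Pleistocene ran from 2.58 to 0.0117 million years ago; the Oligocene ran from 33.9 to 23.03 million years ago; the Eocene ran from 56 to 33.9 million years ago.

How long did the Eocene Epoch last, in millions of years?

56 − 33.9 = 22.1 million years.

22.1 million years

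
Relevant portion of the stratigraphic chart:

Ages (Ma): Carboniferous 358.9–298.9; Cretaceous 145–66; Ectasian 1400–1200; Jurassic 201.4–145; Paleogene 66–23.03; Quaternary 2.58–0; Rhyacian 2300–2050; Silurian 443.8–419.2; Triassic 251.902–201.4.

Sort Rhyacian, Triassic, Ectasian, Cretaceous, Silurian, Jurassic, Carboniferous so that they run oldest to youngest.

Rhyacian, then Ectasian, then Silurian, then Carboniferous, then Triassic, then Jurassic, then Cretaceous

Sorting by start age (descending Ma, since larger Ma = older): Rhyacian start 2300, Ectasian start 1400, Silurian start 443.8, Carboniferous start 358.9, Triassic start 251.902, Jurassic start 201.4, Cretaceous start 145.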